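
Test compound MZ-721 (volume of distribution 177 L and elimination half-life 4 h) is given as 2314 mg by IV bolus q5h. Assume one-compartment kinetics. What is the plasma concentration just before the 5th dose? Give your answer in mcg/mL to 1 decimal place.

9.2 mcg/mL

f = (1/2)^(τ/t½) = (1/2)^(5/4) ≈ 0.4204.
C₀ = D/Vd = 2314/177 ≈ 13.073 mcg/mL.
Before the 5th dose, 4 doses have been given. Superposition: Cmin = C₀·(f + f² + … + f^4).
≈ 13.073 × (0.4204 + 0.1767 + 0.0743 + 0.0312) ≈ 13.073 × 0.7026 ≈ 9.185 mcg/mL.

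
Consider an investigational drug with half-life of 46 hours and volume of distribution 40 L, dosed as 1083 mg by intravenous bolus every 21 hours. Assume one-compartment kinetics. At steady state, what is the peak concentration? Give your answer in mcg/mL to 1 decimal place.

Over one 21-h interval, 21/46 ≈ 0.45652 half-lives elapse, leaving f ≈ 0.7287 of each dose.
At steady state, accumulation factor R = 1/(1 − e^(−kτ)) ≈ 3.6860.
Each bolus raises the concentration by D/Vd = 1083/40 ≈ 27.075 mcg/mL.
Cmax,ss = C₀/(1 − f) ≈ 27.075/0.2713 ≈ 99.797 mcg/mL.

99.8 mcg/mL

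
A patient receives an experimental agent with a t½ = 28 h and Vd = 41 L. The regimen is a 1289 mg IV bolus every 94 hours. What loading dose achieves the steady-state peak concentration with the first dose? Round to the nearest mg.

f = (1/2)^(94/28) ≈ 0.097589; accumulation ratio R = 1/(1−f) ≈ 1.10814.
Loading dose to hit Cmax,ss on first dose: D_load = D_maint·R ≈ 1289 × 1.10814 ≈ 1428.39 mg.

1428 mg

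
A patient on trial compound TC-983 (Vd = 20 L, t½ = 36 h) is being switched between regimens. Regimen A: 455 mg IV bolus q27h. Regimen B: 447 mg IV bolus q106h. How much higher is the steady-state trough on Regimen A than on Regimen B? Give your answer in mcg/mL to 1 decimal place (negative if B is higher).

30.0 mcg/mL

Regimen A: f = (1/2)^(27/36) ≈ 0.5946; Cmin,ss = (455/20)·f/(1−f) ≈ 33.367 mcg/mL.
Regimen B: f = (1/2)^(106/36) ≈ 0.1299; Cmin,ss = (447/20)·f/(1−f) ≈ 3.337 mcg/mL.
Difference ≈ 33.367 − 3.337 ≈ 30.030 mcg/mL.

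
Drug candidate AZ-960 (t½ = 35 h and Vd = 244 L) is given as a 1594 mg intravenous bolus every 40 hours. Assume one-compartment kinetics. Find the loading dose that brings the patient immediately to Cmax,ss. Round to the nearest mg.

f = (1/2)^(40/35) ≈ 0.452862; accumulation ratio R = 1/(1−f) ≈ 1.82769.
Loading dose to hit Cmax,ss on first dose: D_load = D_maint·R ≈ 1594 × 1.82769 ≈ 2913.34 mg.

2913 mg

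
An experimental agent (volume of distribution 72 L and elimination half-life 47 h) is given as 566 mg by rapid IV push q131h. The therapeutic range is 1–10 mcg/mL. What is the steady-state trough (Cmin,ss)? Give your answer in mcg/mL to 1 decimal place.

1.3 mcg/mL

Over one 131-h interval, 131/47 ≈ 2.7872 half-lives elapse, leaving f ≈ 0.1449 of each dose.
Single-dose peak C₀ = D/Vd = 566/72 ≈ 7.861 mcg/mL.
Steady-state trough Cmin,ss = C₀·f/(1−f) ≈ 7.861 × 0.1449/0.8551 ≈ 1.332 mcg/mL.
Trough 1.3 mcg/mL vs MEC 1 mcg/mL: adequate.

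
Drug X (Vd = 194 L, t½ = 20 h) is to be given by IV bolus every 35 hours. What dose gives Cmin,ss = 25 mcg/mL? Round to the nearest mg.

11463 mg

τ/t½ = 35/20 ≈ 1.75, so f = (1/2)^(35/20) ≈ 0.297302.
Cmin,ss = (D/Vd)·f/(1−f), so D = Cmin,ss·Vd·(1−f)/f.
D = 25 × 194 × (1−f)/f ≈ 25 × 194 × 2.36358 ≈ 11463.36 mg.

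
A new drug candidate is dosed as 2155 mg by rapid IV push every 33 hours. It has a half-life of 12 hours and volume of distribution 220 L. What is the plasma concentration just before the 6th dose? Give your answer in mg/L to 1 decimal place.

1.7 mg/L

f = (1/2)^(τ/t½) = (1/2)^(33/12) ≈ 0.1487.
C₀ = D/Vd = 2155/220 ≈ 9.795 mg/L.
Before the 6th dose, 5 doses have been given. Superposition: Cmin = C₀·(f + f² + … + f^5).
≈ 9.795 × (0.1487 + 0.0221 + 0.0033 + 0.0005 + 0.0001) ≈ 9.795 × 0.1747 ≈ 1.711 mg/L.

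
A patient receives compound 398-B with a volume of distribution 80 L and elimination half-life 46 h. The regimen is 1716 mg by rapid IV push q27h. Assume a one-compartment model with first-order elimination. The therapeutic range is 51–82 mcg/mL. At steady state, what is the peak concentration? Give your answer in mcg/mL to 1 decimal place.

τ/t½ = 27/46 ≈ 0.58696, so fraction remaining f = (1/2)^(27/46) ≈ 0.6657.
Accumulation ratio R = 1/(1 − f) ≈ 1/0.3343 ≈ 2.9913.
Single-dose peak C₀ = D/Vd = 1716/80 ≈ 21.450 mcg/mL.
Steady-state peak Cmax,ss = C₀·R ≈ 21.450 × 2.9913 ≈ 64.163 mcg/mL.
Peak 64.2 mcg/mL vs MTC 82 mcg/mL: below toxic threshold.

64.2 mcg/mL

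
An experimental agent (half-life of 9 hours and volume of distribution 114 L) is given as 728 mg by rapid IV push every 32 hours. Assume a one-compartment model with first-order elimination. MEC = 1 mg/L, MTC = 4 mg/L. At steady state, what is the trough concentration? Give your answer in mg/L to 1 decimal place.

0.6 mg/L

Over one 32-h interval, 32/9 ≈ 3.5556 half-lives elapse, leaving f ≈ 0.0850 of each dose.
At steady state, accumulation factor R = 1/(1 − e^(−kτ)) ≈ 1.0929.
Each bolus raises the concentration by D/Vd = 728/114 ≈ 6.386 mg/L.
Steady-state peak Cmax,ss = C₀·R ≈ 6.386 × 1.0929 ≈ 6.979 mg/L.
Steady-state trough Cmin,ss = Cmax,ss·f ≈ 6.979 × 0.0850 ≈ 0.593 mg/L.
Trough 0.6 mg/L vs MEC 1 mg/L: subtherapeutic.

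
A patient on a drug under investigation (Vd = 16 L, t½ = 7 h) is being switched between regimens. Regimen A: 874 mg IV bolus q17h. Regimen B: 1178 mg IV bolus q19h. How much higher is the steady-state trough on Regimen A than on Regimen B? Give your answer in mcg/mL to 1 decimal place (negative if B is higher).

Regimen A: f = (1/2)^(17/7) ≈ 0.1857; Cmin,ss = (874/16)·f/(1−f) ≈ 12.457 mcg/mL.
Regimen B: f = (1/2)^(19/7) ≈ 0.1524; Cmin,ss = (1178/16)·f/(1−f) ≈ 13.238 mcg/mL.
Difference ≈ 12.457 − 13.238 ≈ -0.781 mcg/mL.

-0.8 mcg/mL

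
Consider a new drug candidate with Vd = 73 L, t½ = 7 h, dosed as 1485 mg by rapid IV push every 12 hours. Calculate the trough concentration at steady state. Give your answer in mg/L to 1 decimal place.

8.9 mg/L

τ/t½ = 12/7 ≈ 1.7143, so fraction remaining f = (1/2)^(12/7) ≈ 0.3048.
At steady state, accumulation factor R = 1/(1 − e^(−kτ)) ≈ 1.4384.
Each bolus raises the concentration by D/Vd = 1485/73 ≈ 20.342 mg/L.
Steady-state peak Cmax,ss = C₀·R ≈ 20.342 × 1.4384 ≈ 29.260 mg/L.
One interval later, Cmin,ss = Cmax,ss·e^(−kτ) ≈ 29.260 × 0.3048 ≈ 8.918 mg/L.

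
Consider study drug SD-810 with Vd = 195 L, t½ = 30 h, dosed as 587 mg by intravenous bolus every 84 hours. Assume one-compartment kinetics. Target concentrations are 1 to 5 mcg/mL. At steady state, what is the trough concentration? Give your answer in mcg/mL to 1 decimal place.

τ/t½ = 84/30 ≈ 2.8, so fraction remaining f = (1/2)^(84/30) ≈ 0.1436.
Accumulation ratio R = 1/(1 − f) ≈ 1/0.8564 ≈ 1.1677.
Single-dose peak C₀ = D/Vd = 587/195 ≈ 3.010 mcg/mL.
Steady-state peak Cmax,ss = C₀·R ≈ 3.010 × 1.1677 ≈ 3.515 mcg/mL.
Steady-state trough Cmin,ss = Cmax,ss·f ≈ 3.515 × 0.1436 ≈ 0.505 mcg/mL.
Trough 0.5 mcg/mL vs MEC 1 mcg/mL: subtherapeutic.

0.5 mcg/mL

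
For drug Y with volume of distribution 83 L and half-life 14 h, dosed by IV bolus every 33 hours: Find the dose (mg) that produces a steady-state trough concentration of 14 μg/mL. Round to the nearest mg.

4792 mg

τ/t½ = 33/14 ≈ 2.3571, so f = (1/2)^(33/14) ≈ 0.195177.
Cmin,ss = (D/Vd)·f/(1−f), so D = Cmin,ss·Vd·(1−f)/f.
D = 14 × 83 × (1−f)/f ≈ 14 × 83 × 4.12355 ≈ 4791.57 mg.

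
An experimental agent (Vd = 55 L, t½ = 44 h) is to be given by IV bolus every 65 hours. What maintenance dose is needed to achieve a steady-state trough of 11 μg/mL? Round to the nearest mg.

1079 mg

τ/t½ = 65/44 ≈ 1.4773, so f = (1/2)^(65/44) ≈ 0.359167.
Cmin,ss = (D/Vd)·f/(1−f), so D = Cmin,ss·Vd·(1−f)/f.
D = 11 × 55 × (1−f)/f ≈ 11 × 55 × 1.78422 ≈ 1079.45 mg.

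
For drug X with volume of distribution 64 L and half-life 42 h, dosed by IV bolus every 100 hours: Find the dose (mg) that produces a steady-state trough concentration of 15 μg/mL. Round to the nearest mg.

τ/t½ = 100/42 ≈ 2.381, so f = (1/2)^(100/42) ≈ 0.191983.
Cmin,ss = (D/Vd)·f/(1−f), so D = Cmin,ss·Vd·(1−f)/f.
D = 15 × 64 × (1−f)/f ≈ 15 × 64 × 4.20879 ≈ 4040.44 mg.

4040 mg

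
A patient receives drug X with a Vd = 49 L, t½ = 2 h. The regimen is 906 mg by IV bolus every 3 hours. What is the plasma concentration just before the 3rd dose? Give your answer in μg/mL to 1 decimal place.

f = (1/2)^(τ/t½) = (1/2)^(3/2) ≈ 0.3536.
C₀ = D/Vd = 906/49 ≈ 18.490 μg/mL.
Before the 3rd dose, 2 doses have been given. Superposition: Cmin = C₀·(f + f²).
≈ 18.490 × (0.3536 + 0.1250) ≈ 18.490 × 0.4786 ≈ 8.849 μg/mL.

8.8 μg/mL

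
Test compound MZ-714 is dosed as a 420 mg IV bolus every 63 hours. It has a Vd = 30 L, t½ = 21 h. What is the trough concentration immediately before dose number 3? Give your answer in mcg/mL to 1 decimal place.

f = (1/2)^(τ/t½) = (1/2)^(63/21) ≈ 0.1250.
C₀ = D/Vd = 420/30 ≈ 14.000 mcg/mL.
Before the 3rd dose, 2 doses have been given. Superposition: Cmin = C₀·(f + f²).
≈ 14.000 × (0.1250 + 0.0156) ≈ 14.000 × 0.1406 ≈ 1.968 mcg/mL.

2.0 mcg/mL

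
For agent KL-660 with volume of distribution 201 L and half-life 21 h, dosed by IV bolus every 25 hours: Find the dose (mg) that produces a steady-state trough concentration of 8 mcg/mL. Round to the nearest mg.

τ/t½ = 25/21 ≈ 1.1905, so f = (1/2)^(25/21) ≈ 0.438158.
Cmin,ss = (D/Vd)·f/(1−f), so D = Cmin,ss·Vd·(1−f)/f.
D = 8 × 201 × (1−f)/f ≈ 8 × 201 × 1.28228 ≈ 2061.91 mg.

2062 mg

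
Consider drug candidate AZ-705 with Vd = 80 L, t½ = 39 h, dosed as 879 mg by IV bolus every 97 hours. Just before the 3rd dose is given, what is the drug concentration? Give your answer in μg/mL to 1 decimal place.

2.3 μg/mL

f = (1/2)^(τ/t½) = (1/2)^(97/39) ≈ 0.1784.
C₀ = D/Vd = 879/80 ≈ 10.988 μg/mL.
Before the 3rd dose, 2 doses have been given. Superposition: Cmin = C₀·(f + f²).
≈ 10.988 × (0.1784 + 0.0318) ≈ 10.988 × 0.2102 ≈ 2.310 μg/mL.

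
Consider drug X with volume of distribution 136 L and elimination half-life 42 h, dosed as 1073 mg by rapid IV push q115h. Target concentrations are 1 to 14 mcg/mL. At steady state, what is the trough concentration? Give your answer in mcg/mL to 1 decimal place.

1.4 mcg/mL

k = ln2/t½ = ln2/42 ≈ 0.016504 h⁻¹; fraction remaining f = e^(−kτ) = e^(−0.016504×115) ≈ 0.1499.
At steady state, accumulation factor R = 1/(1 − e^(−kτ)) ≈ 1.1763.
Single-dose peak C₀ = D/Vd = 1073/136 ≈ 7.890 mcg/mL.
Steady-state peak Cmax,ss = C₀·R ≈ 7.890 × 1.1763 ≈ 9.281 mcg/mL.
One interval later, Cmin,ss = Cmax,ss·e^(−kτ) ≈ 9.281 × 0.1499 ≈ 1.391 mcg/mL.
Trough 1.4 mcg/mL vs MEC 1 mcg/mL: adequate.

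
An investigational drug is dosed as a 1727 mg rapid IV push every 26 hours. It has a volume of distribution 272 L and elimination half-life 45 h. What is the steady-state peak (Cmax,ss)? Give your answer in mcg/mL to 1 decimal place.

τ/t½ = 26/45 ≈ 0.57778, so fraction remaining f = (1/2)^(26/45) ≈ 0.6700.
At steady state, accumulation factor R = 1/(1 − e^(−kτ)) ≈ 3.0303.
Each bolus raises the concentration by D/Vd = 1727/272 ≈ 6.349 mcg/mL.
Cmax,ss = C₀/(1 − f) ≈ 6.349/0.3300 ≈ 19.239 mcg/mL.

19.2 mcg/mL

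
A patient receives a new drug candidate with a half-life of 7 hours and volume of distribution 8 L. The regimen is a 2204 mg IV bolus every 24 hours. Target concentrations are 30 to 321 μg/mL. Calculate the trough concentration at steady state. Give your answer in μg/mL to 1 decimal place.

τ/t½ = 24/7 ≈ 3.4286, so fraction remaining f = (1/2)^(24/7) ≈ 0.0929.
Each bolus raises the concentration by D/Vd = 2204/8 ≈ 275.500 μg/mL.
Steady-state trough Cmin,ss = C₀·f/(1−f) ≈ 275.500 × 0.0929/0.9071 ≈ 28.215 μg/mL.
Trough 28.2 μg/mL vs MEC 30 μg/mL: subtherapeutic.

28.2 μg/mL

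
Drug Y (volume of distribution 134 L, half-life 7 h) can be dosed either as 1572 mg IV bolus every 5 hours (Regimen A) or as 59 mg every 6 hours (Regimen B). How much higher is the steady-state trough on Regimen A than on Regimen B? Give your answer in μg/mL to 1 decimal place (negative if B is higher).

17.8 μg/mL

Regimen A: f = (1/2)^(5/7) ≈ 0.6095; Cmin,ss = (1572/134)·f/(1−f) ≈ 18.311 μg/mL.
Regimen B: f = (1/2)^(6/7) ≈ 0.5520; Cmin,ss = (59/134)·f/(1−f) ≈ 0.543 μg/mL.
Difference ≈ 18.311 − 0.543 ≈ 17.768 μg/mL.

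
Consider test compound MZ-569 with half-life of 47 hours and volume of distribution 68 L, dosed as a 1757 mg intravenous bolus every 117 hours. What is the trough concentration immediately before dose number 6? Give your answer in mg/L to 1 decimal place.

5.6 mg/L

f = (1/2)^(τ/t½) = (1/2)^(117/47) ≈ 0.1781.
C₀ = D/Vd = 1757/68 ≈ 25.838 mg/L.
Before the 6th dose, 5 doses have been given. Superposition: Cmin = C₀·(f + f² + … + f^5).
≈ 25.838 × (0.1781 + 0.0317 + 0.0056 + 0.0010 + 0.0002) ≈ 25.838 × 0.2166 ≈ 5.597 mg/L.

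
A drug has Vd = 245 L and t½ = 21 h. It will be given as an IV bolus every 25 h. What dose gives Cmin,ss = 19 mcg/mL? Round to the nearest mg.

5969 mg

τ/t½ = 25/21 ≈ 1.1905, so f = (1/2)^(25/21) ≈ 0.438158.
Cmin,ss = (D/Vd)·f/(1−f), so D = Cmin,ss·Vd·(1−f)/f.
D = 19 × 245 × (1−f)/f ≈ 19 × 245 × 1.28228 ≈ 5969.01 mg.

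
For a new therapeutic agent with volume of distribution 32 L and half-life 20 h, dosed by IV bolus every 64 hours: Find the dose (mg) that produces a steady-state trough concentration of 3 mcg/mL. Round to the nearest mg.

τ/t½ = 64/20 ≈ 3.2, so f = (1/2)^(64/20) ≈ 0.108819.
Cmin,ss = (D/Vd)·f/(1−f), so D = Cmin,ss·Vd·(1−f)/f.
D = 3 × 32 × (1−f)/f ≈ 3 × 32 × 8.18957 ≈ 786.20 mg.

786 mg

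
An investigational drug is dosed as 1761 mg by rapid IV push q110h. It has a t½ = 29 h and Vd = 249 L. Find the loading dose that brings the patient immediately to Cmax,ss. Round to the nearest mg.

f = (1/2)^(110/29) ≈ 0.072138; accumulation ratio R = 1/(1−f) ≈ 1.07775.
Loading dose to hit Cmax,ss on first dose: D_load = D_maint·R ≈ 1761 × 1.07775 ≈ 1897.92 mg.

1898 mg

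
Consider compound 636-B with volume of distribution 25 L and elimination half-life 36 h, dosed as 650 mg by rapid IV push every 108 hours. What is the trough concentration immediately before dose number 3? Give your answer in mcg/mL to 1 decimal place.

f = (1/2)^(τ/t½) = (1/2)^(108/36) ≈ 0.1250.
C₀ = D/Vd = 650/25 ≈ 26.000 mcg/mL.
Before the 3rd dose, 2 doses have been given. Superposition: Cmin = C₀·(f + f²).
≈ 26.000 × (0.1250 + 0.0156) ≈ 26.000 × 0.1406 ≈ 3.656 mcg/mL.

3.7 mcg/mL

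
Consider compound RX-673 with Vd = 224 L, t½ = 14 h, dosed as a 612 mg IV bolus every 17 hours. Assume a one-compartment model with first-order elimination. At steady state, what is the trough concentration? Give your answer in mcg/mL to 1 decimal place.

2.1 mcg/mL

τ/t½ = 17/14 ≈ 1.2143, so fraction remaining f = (1/2)^(17/14) ≈ 0.4310.
Single-dose peak C₀ = D/Vd = 612/224 ≈ 2.732 mcg/mL.
Steady-state trough Cmin,ss = C₀·f/(1−f) ≈ 2.732 × 0.4310/0.5690 ≈ 2.069 mcg/mL.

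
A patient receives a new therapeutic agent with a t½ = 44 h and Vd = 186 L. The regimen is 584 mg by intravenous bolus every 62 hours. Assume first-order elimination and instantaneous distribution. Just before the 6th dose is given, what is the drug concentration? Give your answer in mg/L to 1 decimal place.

1.9 mg/L

f = (1/2)^(τ/t½) = (1/2)^(62/44) ≈ 0.3765.
C₀ = D/Vd = 584/186 ≈ 3.140 mg/L.
Before the 6th dose, 5 doses have been given. Superposition: Cmin = C₀·(f + f² + … + f^5).
≈ 3.140 × (0.3765 + 0.1418 + 0.0534 + 0.0201 + 0.0076) ≈ 3.140 × 0.5994 ≈ 1.882 mg/L.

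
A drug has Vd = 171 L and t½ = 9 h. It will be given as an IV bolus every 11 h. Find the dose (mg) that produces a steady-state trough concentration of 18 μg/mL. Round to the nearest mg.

4103 mg

τ/t½ = 11/9 ≈ 1.2222, so f = (1/2)^(11/9) ≈ 0.428622.
Cmin,ss = (D/Vd)·f/(1−f), so D = Cmin,ss·Vd·(1−f)/f.
D = 18 × 171 × (1−f)/f ≈ 18 × 171 × 1.33306 ≈ 4103.16 mg.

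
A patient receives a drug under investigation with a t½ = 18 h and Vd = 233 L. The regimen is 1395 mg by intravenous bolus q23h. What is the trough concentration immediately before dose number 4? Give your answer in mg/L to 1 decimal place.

3.9 mg/L

f = (1/2)^(τ/t½) = (1/2)^(23/18) ≈ 0.4124.
C₀ = D/Vd = 1395/233 ≈ 5.987 mg/L.
Before the 4th dose, 3 doses have been given. Superposition: Cmin = C₀·(f + f² + … + f^3).
≈ 5.987 × (0.4124 + 0.1701 + 0.0701) ≈ 5.987 × 0.6526 ≈ 3.907 mg/L.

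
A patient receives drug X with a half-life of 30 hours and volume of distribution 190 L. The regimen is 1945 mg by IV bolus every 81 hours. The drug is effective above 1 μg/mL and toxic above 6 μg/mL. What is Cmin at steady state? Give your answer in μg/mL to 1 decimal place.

τ/t½ = 81/30 ≈ 2.7, so fraction remaining f = (1/2)^(81/30) ≈ 0.1539.
Accumulation ratio R = 1/(1 − f) ≈ 1/0.8461 ≈ 1.1819.
Each bolus raises the concentration by D/Vd = 1945/190 ≈ 10.237 μg/mL.
Cmax,ss = C₀/(1 − f) ≈ 10.237/0.8461 ≈ 12.099 μg/mL.
One interval later, Cmin,ss = Cmax,ss·e^(−kτ) ≈ 12.099 × 0.1539 ≈ 1.862 μg/mL.
Trough 1.9 μg/mL vs MEC 1 μg/mL: adequate.

1.9 μg/mL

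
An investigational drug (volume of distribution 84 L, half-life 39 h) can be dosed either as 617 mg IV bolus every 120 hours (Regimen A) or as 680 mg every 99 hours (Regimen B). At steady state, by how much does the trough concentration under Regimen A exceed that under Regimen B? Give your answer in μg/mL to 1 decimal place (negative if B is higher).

-0.7 μg/mL

Regimen A: f = (1/2)^(120/39) ≈ 0.1185; Cmin,ss = (617/84)·f/(1−f) ≈ 0.987 μg/mL.
Regimen B: f = (1/2)^(99/39) ≈ 0.1721; Cmin,ss = (680/84)·f/(1−f) ≈ 1.683 μg/mL.
Difference ≈ 0.987 − 1.683 ≈ -0.696 μg/mL.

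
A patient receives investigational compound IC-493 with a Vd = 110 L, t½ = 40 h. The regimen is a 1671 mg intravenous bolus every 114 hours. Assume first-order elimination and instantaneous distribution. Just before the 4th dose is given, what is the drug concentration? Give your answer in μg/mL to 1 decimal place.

2.4 μg/mL

f = (1/2)^(τ/t½) = (1/2)^(114/40) ≈ 0.1387.
C₀ = D/Vd = 1671/110 ≈ 15.191 μg/mL.
Before the 4th dose, 3 doses have been given. Superposition: Cmin = C₀·(f + f² + … + f^3).
≈ 15.191 × (0.1387 + 0.0192 + 0.0027) ≈ 15.191 × 0.1606 ≈ 2.440 μg/mL.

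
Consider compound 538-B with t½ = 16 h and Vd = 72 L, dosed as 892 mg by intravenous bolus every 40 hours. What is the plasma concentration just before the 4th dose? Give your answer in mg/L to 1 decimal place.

f = (1/2)^(τ/t½) = (1/2)^(40/16) ≈ 0.1768.
C₀ = D/Vd = 892/72 ≈ 12.389 mg/L.
Before the 4th dose, 3 doses have been given. Superposition: Cmin = C₀·(f + f² + … + f^3).
≈ 12.389 × (0.1768 + 0.0313 + 0.0055) ≈ 12.389 × 0.2136 ≈ 2.646 mg/L.

2.6 mg/L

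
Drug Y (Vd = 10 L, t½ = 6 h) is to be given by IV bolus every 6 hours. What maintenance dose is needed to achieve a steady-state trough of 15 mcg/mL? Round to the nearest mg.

τ/t½ = 6/6 ≈ 1, so f = (1/2)^(6/6) ≈ 0.500000.
Cmin,ss = (D/Vd)·f/(1−f), so D = Cmin,ss·Vd·(1−f)/f.
D = 15 × 10 × (1−f)/f ≈ 15 × 10 × 1.00000 ≈ 150.00 mg.

150 mg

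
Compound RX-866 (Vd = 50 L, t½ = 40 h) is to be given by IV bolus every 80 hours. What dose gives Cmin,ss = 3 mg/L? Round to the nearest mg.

τ/t½ = 80/40 ≈ 2, so f = (1/2)^(80/40) ≈ 0.250000.
Cmin,ss = (D/Vd)·f/(1−f), so D = Cmin,ss·Vd·(1−f)/f.
D = 3 × 50 × (1−f)/f ≈ 3 × 50 × 3.00000 ≈ 450.00 mg.

450 mg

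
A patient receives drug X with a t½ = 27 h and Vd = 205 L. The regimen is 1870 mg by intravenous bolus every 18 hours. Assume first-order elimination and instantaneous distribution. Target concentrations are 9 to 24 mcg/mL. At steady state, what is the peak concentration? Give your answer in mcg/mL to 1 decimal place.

τ/t½ = 18/27 ≈ 0.66667, so fraction remaining f = (1/2)^(18/27) ≈ 0.6300.
At steady state, accumulation factor R = 1/(1 − e^(−kτ)) ≈ 2.7027.
Single-dose peak C₀ = D/Vd = 1870/205 ≈ 9.122 mcg/mL.
Steady-state peak Cmax,ss = C₀·R ≈ 9.122 × 2.7027 ≈ 24.654 mcg/mL.
Peak 24.7 mcg/mL vs MTC 24 mcg/mL: exceeds toxic threshold.

24.7 mcg/mL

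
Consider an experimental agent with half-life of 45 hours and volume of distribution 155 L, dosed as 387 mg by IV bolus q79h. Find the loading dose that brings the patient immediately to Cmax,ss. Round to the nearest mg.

550 mg

f = (1/2)^(79/45) ≈ 0.296159; accumulation ratio R = 1/(1−f) ≈ 1.42078.
Loading dose to hit Cmax,ss on first dose: D_load = D_maint·R ≈ 387 × 1.42078 ≈ 549.84 mg.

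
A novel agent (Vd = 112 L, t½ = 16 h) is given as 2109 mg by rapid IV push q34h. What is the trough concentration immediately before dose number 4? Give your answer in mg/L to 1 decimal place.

f = (1/2)^(τ/t½) = (1/2)^(34/16) ≈ 0.2293.
C₀ = D/Vd = 2109/112 ≈ 18.830 mg/L.
Before the 4th dose, 3 doses have been given. Superposition: Cmin = C₀·(f + f² + … + f^3).
≈ 18.830 × (0.2293 + 0.0526 + 0.0121) ≈ 18.830 × 0.2940 ≈ 5.536 mg/L.

5.5 mg/L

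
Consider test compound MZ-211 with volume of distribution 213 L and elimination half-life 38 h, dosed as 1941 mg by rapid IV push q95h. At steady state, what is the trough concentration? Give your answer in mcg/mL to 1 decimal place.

2.0 mcg/mL

τ/t½ = 95/38 ≈ 2.5, so fraction remaining f = (1/2)^(95/38) ≈ 0.1768.
Each bolus raises the concentration by D/Vd = 1941/213 ≈ 9.113 mcg/mL.
Steady-state trough Cmin,ss = C₀·f/(1−f) ≈ 9.113 × 0.1768/0.8232 ≈ 1.957 mcg/mL.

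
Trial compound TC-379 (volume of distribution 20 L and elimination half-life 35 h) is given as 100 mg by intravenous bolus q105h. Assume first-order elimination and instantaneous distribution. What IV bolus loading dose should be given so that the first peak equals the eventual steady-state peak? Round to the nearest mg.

f = (1/2)^(105/35) ≈ 0.125000; accumulation ratio R = 1/(1−f) ≈ 1.14286.
Loading dose to hit Cmax,ss on first dose: D_load = D_maint·R ≈ 100 × 1.14286 ≈ 114.29 mg.

114 mg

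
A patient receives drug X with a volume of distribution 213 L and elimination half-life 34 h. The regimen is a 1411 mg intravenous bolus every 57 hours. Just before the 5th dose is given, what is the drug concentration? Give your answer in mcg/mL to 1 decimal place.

f = (1/2)^(τ/t½) = (1/2)^(57/34) ≈ 0.3128.
C₀ = D/Vd = 1411/213 ≈ 6.624 mcg/mL.
Before the 5th dose, 4 doses have been given. Superposition: Cmin = C₀·(f + f² + … + f^4).
≈ 6.624 × (0.3128 + 0.0978 + 0.0306 + 0.0096) ≈ 6.624 × 0.4508 ≈ 2.986 mcg/mL.

3.0 mcg/mL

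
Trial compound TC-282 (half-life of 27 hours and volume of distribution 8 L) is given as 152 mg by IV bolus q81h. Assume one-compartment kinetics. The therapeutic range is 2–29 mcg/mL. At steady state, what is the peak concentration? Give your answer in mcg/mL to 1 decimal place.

21.7 mcg/mL

The dosing interval is 3 half-lives, so f = 2^(−3) = 0.125.
At steady state, R = 1/(1 − 0.125) = 8/7.
Single-dose peak C₀ = D/Vd = 152/8 = 19 mcg/mL.
Steady-state peak Cmax,ss = C₀·R = 19 × 8/7 ≈ 21.714 mcg/mL.
Peak 21.7 mcg/mL vs MTC 29 mcg/mL: below toxic threshold.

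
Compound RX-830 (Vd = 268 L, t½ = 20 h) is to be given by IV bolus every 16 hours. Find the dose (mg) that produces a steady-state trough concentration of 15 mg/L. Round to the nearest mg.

2979 mg

τ/t½ = 16/20 ≈ 0.8, so f = (1/2)^(16/20) ≈ 0.574349.
Cmin,ss = (D/Vd)·f/(1−f), so D = Cmin,ss·Vd·(1−f)/f.
D = 15 × 268 × (1−f)/f ≈ 15 × 268 × 0.74110 ≈ 2979.22 mg.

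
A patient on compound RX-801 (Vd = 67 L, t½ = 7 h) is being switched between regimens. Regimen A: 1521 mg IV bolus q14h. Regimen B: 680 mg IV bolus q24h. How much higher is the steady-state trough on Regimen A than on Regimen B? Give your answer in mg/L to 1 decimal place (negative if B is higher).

Regimen A: f = (1/2)^(14/7) ≈ 0.2500; Cmin,ss = (1521/67)·f/(1−f) ≈ 7.567 mg/L.
Regimen B: f = (1/2)^(24/7) ≈ 0.0929; Cmin,ss = (680/67)·f/(1−f) ≈ 1.039 mg/L.
Difference ≈ 7.567 − 1.039 ≈ 6.528 mg/L.

6.5 mg/L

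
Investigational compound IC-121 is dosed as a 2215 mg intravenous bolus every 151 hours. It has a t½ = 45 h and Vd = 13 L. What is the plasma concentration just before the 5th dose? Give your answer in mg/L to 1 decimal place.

f = (1/2)^(τ/t½) = (1/2)^(151/45) ≈ 0.0977.
C₀ = D/Vd = 2215/13 ≈ 170.385 mg/L.
Before the 5th dose, 4 doses have been given. Superposition: Cmin = C₀·(f + f² + … + f^4).
≈ 170.385 × (0.0977 + 0.0095 + 0.0009 + 0.0001) ≈ 170.385 × 0.1082 ≈ 18.436 mg/L.

18.4 mg/L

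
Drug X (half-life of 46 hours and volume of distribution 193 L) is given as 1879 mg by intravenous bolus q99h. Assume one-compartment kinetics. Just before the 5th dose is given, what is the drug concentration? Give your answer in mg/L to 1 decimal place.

f = (1/2)^(τ/t½) = (1/2)^(99/46) ≈ 0.2250.
C₀ = D/Vd = 1879/193 ≈ 9.736 mg/L.
Before the 5th dose, 4 doses have been given. Superposition: Cmin = C₀·(f + f² + … + f^4).
≈ 9.736 × (0.2250 + 0.0506 + 0.0114 + 0.0026) ≈ 9.736 × 0.2896 ≈ 2.820 mg/L.

2.8 mg/L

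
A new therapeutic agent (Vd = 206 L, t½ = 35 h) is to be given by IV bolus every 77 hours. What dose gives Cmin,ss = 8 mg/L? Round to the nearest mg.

τ/t½ = 77/35 ≈ 2.2, so f = (1/2)^(77/35) ≈ 0.217638.
Cmin,ss = (D/Vd)·f/(1−f), so D = Cmin,ss·Vd·(1−f)/f.
D = 8 × 206 × (1−f)/f ≈ 8 × 206 × 3.59479 ≈ 5924.21 mg.

5924 mg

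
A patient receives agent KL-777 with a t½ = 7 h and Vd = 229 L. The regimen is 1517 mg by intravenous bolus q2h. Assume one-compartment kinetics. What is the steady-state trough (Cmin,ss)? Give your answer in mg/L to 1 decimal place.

Over one 2-h interval, 2/7 ≈ 0.28571 half-lives elapse, leaving f ≈ 0.8203 of each dose.
At steady state, accumulation factor R = 1/(1 − e^(−kτ)) ≈ 5.5648.
Each bolus raises the concentration by D/Vd = 1517/229 ≈ 6.624 mg/L.
Steady-state peak Cmax,ss = C₀·R ≈ 6.624 × 5.5648 ≈ 36.861 mg/L.
One interval later, Cmin,ss = Cmax,ss·e^(−kτ) ≈ 36.861 × 0.8203 ≈ 30.237 mg/L.

30.2 mg/L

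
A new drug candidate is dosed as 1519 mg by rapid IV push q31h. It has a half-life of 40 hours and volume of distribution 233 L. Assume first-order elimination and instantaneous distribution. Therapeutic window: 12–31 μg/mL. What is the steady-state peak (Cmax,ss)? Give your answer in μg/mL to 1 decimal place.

15.7 μg/mL

k = ln2/t½ = ln2/40 ≈ 0.017329 h⁻¹; fraction remaining f = e^(−kτ) = e^(−0.017329×31) ≈ 0.5844.
Accumulation ratio R = 1/(1 − f) ≈ 1/0.4156 ≈ 2.4062.
Each bolus raises the concentration by D/Vd = 1519/233 ≈ 6.519 μg/mL.
Steady-state peak Cmax,ss = C₀·R ≈ 6.519 × 2.4062 ≈ 15.686 μg/mL.
Peak 15.7 μg/mL vs MTC 31 μg/mL: below toxic threshold.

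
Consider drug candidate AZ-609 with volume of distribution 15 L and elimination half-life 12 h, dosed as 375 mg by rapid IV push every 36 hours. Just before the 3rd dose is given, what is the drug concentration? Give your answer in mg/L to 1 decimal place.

3.5 mg/L

f = (1/2)^(τ/t½) = (1/2)^(36/12) ≈ 0.1250.
C₀ = D/Vd = 375/15 ≈ 25.000 mg/L.
Before the 3rd dose, 2 doses have been given. Superposition: Cmin = C₀·(f + f²).
≈ 25.000 × (0.1250 + 0.0156) ≈ 25.000 × 0.1406 ≈ 3.515 mg/L.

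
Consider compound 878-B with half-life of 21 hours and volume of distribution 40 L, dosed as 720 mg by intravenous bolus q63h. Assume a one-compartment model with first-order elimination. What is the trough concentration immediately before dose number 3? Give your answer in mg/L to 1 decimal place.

2.5 mg/L

f = (1/2)^(τ/t½) = (1/2)^(63/21) ≈ 0.1250.
C₀ = D/Vd = 720/40 ≈ 18.000 mg/L.
Before the 3rd dose, 2 doses have been given. Superposition: Cmin = C₀·(f + f²).
≈ 18.000 × (0.1250 + 0.0156) ≈ 18.000 × 0.1406 ≈ 2.531 mg/L.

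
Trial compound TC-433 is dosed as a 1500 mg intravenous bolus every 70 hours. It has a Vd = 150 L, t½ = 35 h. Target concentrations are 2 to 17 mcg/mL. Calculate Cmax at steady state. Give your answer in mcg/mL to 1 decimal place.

13.3 mcg/mL

The dosing interval is 2 half-lives, so f = 2^(−2) = 0.25.
Accumulation ratio R = 1/(1 − f) = 1/0.75 = 4/3.
Single-dose peak C₀ = D/Vd = 1500/150 = 10 mcg/mL.
Steady-state peak Cmax,ss = C₀·R = 10 × 4/3 ≈ 13.333 mcg/mL.
Peak 13.3 mcg/mL vs MTC 17 mcg/mL: below toxic threshold.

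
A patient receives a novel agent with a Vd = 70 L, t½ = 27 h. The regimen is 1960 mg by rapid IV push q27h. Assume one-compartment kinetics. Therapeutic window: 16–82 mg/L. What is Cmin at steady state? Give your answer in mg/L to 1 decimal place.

28.0 mg/L

The dosing interval is 1 half-life, so f = 2^(−1) = 0.5.
At steady state, R = 1/(1 − 0.5) = 2/1.
Single-dose peak C₀ = D/Vd = 1960/70 = 28 mg/L.
Steady-state peak Cmax,ss = C₀·R = 28 × 2/1 ≈ 56.000 mg/L.
Steady-state trough Cmin,ss = Cmax,ss·f ≈ 56.000 × 0.5 ≈ 28.000 mg/L.
Trough 28.0 mg/L vs MEC 16 mg/L: adequate.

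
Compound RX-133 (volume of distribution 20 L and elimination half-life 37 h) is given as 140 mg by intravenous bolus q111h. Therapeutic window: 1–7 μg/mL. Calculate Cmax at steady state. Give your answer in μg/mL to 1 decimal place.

8.0 μg/mL

τ = 111 h = 3 half-lives, so f = (1/2)^3 = 0.125.
At steady state, R = 1/(1 − 0.125) = 8/7.
Single-dose peak C₀ = D/Vd = 140/20 = 7 μg/mL.
Steady-state peak Cmax,ss = C₀·R = 7 × 8/7 ≈ 8.000 μg/mL.
Peak 8.0 μg/mL vs MTC 7 μg/mL: exceeds toxic threshold.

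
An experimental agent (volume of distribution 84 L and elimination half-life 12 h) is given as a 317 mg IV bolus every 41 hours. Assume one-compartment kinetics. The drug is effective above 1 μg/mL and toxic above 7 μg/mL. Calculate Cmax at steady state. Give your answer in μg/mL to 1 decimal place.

4.2 μg/mL

k = ln2/t½ = ln2/12 ≈ 0.057762 h⁻¹; fraction remaining f = e^(−kτ) = e^(−0.057762×41) ≈ 0.0936.
Accumulation ratio R = 1/(1 − f) ≈ 1/0.9064 ≈ 1.1033.
Single-dose peak C₀ = D/Vd = 317/84 ≈ 3.774 μg/mL.
Cmax,ss = C₀/(1 − f) ≈ 3.774/0.9064 ≈ 4.164 μg/mL.
Peak 4.2 μg/mL vs MTC 7 μg/mL: below toxic threshold.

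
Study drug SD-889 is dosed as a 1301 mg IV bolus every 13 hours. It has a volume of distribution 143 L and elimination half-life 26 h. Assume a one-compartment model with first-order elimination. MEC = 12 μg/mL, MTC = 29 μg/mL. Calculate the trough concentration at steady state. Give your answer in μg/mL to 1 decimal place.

22.0 μg/mL

Over one 13-h interval, 13/26 ≈ 0.5 half-lives elapse, leaving f ≈ 0.7071 of each dose.
At steady state, accumulation factor R = 1/(1 − e^(−kτ)) ≈ 3.4141.
Single-dose peak C₀ = D/Vd = 1301/143 ≈ 9.098 μg/mL.
Cmax,ss = C₀/(1 − f) ≈ 9.098/0.2929 ≈ 31.062 μg/mL.
One interval later, Cmin,ss = Cmax,ss·e^(−kτ) ≈ 31.062 × 0.7071 ≈ 21.964 μg/mL.
Trough 22.0 μg/mL vs MEC 12 μg/mL: adequate.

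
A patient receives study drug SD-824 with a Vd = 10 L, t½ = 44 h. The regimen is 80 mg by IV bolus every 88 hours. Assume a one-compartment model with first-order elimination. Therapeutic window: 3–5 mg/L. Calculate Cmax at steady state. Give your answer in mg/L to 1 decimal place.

The dosing interval is 2 half-lives, so f = 2^(−2) = 0.25.
At steady state, R = 1/(1 − 0.25) = 4/3.
Single-dose peak C₀ = D/Vd = 80/10 = 8 mg/L.
Steady-state peak Cmax,ss = C₀·R = 8 × 4/3 ≈ 10.667 mg/L.
Peak 10.7 mg/L vs MTC 5 mg/L: exceeds toxic threshold.

10.7 mg/L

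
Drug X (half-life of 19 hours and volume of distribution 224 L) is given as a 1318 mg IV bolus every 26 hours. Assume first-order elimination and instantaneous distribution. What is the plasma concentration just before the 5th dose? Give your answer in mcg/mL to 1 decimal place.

3.6 mcg/mL

f = (1/2)^(τ/t½) = (1/2)^(26/19) ≈ 0.3873.
C₀ = D/Vd = 1318/224 ≈ 5.884 mcg/mL.
Before the 5th dose, 4 doses have been given. Superposition: Cmin = C₀·(f + f² + … + f^4).
≈ 5.884 × (0.3873 + 0.1500 + 0.0581 + 0.0225) ≈ 5.884 × 0.6179 ≈ 3.636 mcg/mL.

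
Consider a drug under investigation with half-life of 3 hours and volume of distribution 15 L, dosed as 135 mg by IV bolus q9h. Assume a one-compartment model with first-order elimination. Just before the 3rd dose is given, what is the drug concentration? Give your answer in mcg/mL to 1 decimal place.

f = (1/2)^(τ/t½) = (1/2)^(9/3) ≈ 0.1250.
C₀ = D/Vd = 135/15 ≈ 9.000 mcg/mL.
Before the 3rd dose, 2 doses have been given. Superposition: Cmin = C₀·(f + f²).
≈ 9.000 × (0.1250 + 0.0156) ≈ 9.000 × 0.1406 ≈ 1.265 mcg/mL.

1.3 mcg/mL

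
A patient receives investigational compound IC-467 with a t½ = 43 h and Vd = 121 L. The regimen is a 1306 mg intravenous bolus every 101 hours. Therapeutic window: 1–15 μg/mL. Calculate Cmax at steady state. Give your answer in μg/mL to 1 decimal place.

13.4 μg/mL

k = ln2/t½ = ln2/43 ≈ 0.016120 h⁻¹; fraction remaining f = e^(−kτ) = e^(−0.016120×101) ≈ 0.1963.
Accumulation ratio R = 1/(1 − f) ≈ 1/0.8037 ≈ 1.2442.
Single-dose peak C₀ = D/Vd = 1306/121 ≈ 10.793 μg/mL.
Cmax,ss = C₀/(1 − f) ≈ 10.793/0.8037 ≈ 13.429 μg/mL.
Peak 13.4 μg/mL vs MTC 15 μg/mL: below toxic threshold.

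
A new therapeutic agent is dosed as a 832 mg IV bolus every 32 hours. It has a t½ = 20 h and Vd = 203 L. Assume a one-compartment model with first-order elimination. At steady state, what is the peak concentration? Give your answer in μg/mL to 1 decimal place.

6.1 μg/mL

τ/t½ = 32/20 ≈ 1.6, so fraction remaining f = (1/2)^(32/20) ≈ 0.3299.
At steady state, accumulation factor R = 1/(1 − e^(−kτ)) ≈ 1.4923.
Single-dose peak C₀ = D/Vd = 832/203 ≈ 4.099 μg/mL.
Steady-state peak Cmax,ss = C₀·R ≈ 4.099 × 1.4923 ≈ 6.117 μg/mL.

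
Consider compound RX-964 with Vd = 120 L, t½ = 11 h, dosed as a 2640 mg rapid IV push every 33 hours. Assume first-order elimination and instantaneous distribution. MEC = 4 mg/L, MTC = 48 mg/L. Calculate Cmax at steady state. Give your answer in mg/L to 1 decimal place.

The dosing interval is 3 half-lives, so f = 2^(−3) = 0.125.
Accumulation ratio R = 1/(1 − f) = 1/0.875 = 8/7.
Single-dose peak C₀ = D/Vd = 2640/120 = 22 mg/L.
Steady-state peak Cmax,ss = C₀·R = 22 × 8/7 ≈ 25.143 mg/L.
Peak 25.1 mg/L vs MTC 48 mg/L: below toxic threshold.

25.1 mg/L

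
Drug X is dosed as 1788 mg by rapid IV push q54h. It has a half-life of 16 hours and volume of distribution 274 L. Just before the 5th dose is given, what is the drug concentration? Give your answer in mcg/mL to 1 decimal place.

0.7 mcg/mL

f = (1/2)^(τ/t½) = (1/2)^(54/16) ≈ 0.0964.
C₀ = D/Vd = 1788/274 ≈ 6.526 mcg/mL.
Before the 5th dose, 4 doses have been given. Superposition: Cmin = C₀·(f + f² + … + f^4).
≈ 6.526 × (0.0964 + 0.0093 + 0.0009 + 0.0001) ≈ 6.526 × 0.1067 ≈ 0.696 mcg/mL.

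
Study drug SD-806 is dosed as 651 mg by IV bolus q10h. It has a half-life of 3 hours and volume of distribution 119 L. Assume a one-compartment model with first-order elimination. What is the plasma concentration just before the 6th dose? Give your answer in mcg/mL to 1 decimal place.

0.6 mcg/mL

f = (1/2)^(τ/t½) = (1/2)^(10/3) ≈ 0.0992.
C₀ = D/Vd = 651/119 ≈ 5.471 mcg/mL.
Before the 6th dose, 5 doses have been given. Superposition: Cmin = C₀·(f + f² + … + f^5).
≈ 5.471 × (0.0992 + 0.0098 + 0.0010 + 0.0001 + 0.0000) ≈ 5.471 × 0.1101 ≈ 0.602 mcg/mL.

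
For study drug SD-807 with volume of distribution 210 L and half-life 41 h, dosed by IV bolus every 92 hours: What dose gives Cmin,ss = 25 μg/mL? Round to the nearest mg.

τ/t½ = 92/41 ≈ 2.2439, so f = (1/2)^(92/41) ≈ 0.211114.
Cmin,ss = (D/Vd)·f/(1−f), so D = Cmin,ss·Vd·(1−f)/f.
D = 25 × 210 × (1−f)/f ≈ 25 × 210 × 3.73678 ≈ 19618.10 mg.

19618 mg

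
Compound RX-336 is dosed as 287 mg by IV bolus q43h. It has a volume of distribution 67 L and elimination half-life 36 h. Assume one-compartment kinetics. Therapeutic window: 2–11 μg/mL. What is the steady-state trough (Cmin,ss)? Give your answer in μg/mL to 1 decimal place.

Over one 43-h interval, 43/36 ≈ 1.1944 half-lives elapse, leaving f ≈ 0.4370 of each dose.
At steady state, accumulation factor R = 1/(1 − e^(−kτ)) ≈ 1.7762.
Single-dose peak C₀ = D/Vd = 287/67 ≈ 4.284 μg/mL.
Cmax,ss = C₀/(1 − f) ≈ 4.284/0.5630 ≈ 7.609 μg/mL.
One interval later, Cmin,ss = Cmax,ss·e^(−kτ) ≈ 7.609 × 0.4370 ≈ 3.325 μg/mL.
Trough 3.3 μg/mL vs MEC 2 μg/mL: adequate.

3.3 μg/mL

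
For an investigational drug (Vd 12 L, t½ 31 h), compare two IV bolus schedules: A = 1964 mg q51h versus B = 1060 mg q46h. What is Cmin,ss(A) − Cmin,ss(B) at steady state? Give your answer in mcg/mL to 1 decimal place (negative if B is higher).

Regimen A: f = (1/2)^(51/31) ≈ 0.3197; Cmin,ss = (1964/12)·f/(1−f) ≈ 76.913 mcg/mL.
Regimen B: f = (1/2)^(46/31) ≈ 0.3575; Cmin,ss = (1060/12)·f/(1−f) ≈ 49.150 mcg/mL.
Difference ≈ 76.913 − 49.150 ≈ 27.763 mcg/mL.

27.8 mcg/mL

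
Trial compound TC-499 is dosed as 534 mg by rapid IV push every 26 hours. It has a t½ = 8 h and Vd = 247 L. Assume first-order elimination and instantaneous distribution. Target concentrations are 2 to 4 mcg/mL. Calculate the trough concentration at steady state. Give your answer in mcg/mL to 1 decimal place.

0.3 mcg/mL

Over one 26-h interval, 26/8 ≈ 3.25 half-lives elapse, leaving f ≈ 0.1051 of each dose.
Each bolus raises the concentration by D/Vd = 534/247 ≈ 2.162 mcg/mL.
Steady-state trough Cmin,ss = C₀·f/(1−f) ≈ 2.162 × 0.1051/0.8949 ≈ 0.254 mcg/mL.
Trough 0.3 mcg/mL vs MEC 2 mcg/mL: subtherapeutic.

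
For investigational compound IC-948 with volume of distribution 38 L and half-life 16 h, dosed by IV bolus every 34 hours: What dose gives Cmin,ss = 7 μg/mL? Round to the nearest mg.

τ/t½ = 34/16 ≈ 2.125, so f = (1/2)^(34/16) ≈ 0.229251.
Cmin,ss = (D/Vd)·f/(1−f), so D = Cmin,ss·Vd·(1−f)/f.
D = 7 × 38 × (1−f)/f ≈ 7 × 38 × 3.36203 ≈ 894.30 mg.

894 mg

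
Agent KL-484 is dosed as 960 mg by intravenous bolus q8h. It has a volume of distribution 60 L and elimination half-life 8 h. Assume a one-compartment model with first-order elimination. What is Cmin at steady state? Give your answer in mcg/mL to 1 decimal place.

16.0 mcg/mL

τ = 8 h = 1 half-life, so f = (1/2)^1 = 0.5.
At steady state, R = 1/(1 − 0.5) = 2/1.
Single-dose peak C₀ = D/Vd = 960/60 = 16 mcg/mL.
Steady-state peak Cmax,ss = C₀·R = 16 × 2/1 ≈ 32.000 mcg/mL.
Steady-state trough Cmin,ss = Cmax,ss·f ≈ 32.000 × 0.5 ≈ 16.000 mcg/mL.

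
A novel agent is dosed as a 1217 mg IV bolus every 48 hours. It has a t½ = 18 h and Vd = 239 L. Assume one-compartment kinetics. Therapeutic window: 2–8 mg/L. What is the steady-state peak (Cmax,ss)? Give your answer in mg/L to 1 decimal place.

6.0 mg/L

k = ln2/t½ = ln2/18 ≈ 0.038508 h⁻¹; fraction remaining f = e^(−kτ) = e^(−0.038508×48) ≈ 0.1575.
Accumulation ratio R = 1/(1 − f) ≈ 1/0.8425 ≈ 1.1869.
Each bolus raises the concentration by D/Vd = 1217/239 ≈ 5.092 mg/L.
Steady-state peak Cmax,ss = C₀·R ≈ 5.092 × 1.1869 ≈ 6.044 mg/L.
Peak 6.0 mg/L vs MTC 8 mg/L: below toxic threshold.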